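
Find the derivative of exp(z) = exp(z)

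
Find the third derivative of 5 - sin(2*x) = 8*cos(2*x)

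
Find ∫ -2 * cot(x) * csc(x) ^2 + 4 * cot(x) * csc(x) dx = (csc(x) - 2)^2 + C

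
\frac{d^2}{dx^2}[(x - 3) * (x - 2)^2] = 6*x - 14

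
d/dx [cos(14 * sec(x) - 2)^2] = -28*sin(14*sec(x) - 2)*cos(14*sec(x) - 2)*tan(x)*sec(x)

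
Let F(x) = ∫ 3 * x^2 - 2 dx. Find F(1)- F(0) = -1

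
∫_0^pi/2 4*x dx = pi^2/2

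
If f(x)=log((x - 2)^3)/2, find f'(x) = 3/(2*x - 4)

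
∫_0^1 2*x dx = 1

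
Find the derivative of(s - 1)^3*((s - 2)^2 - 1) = 5*s^4 - 28*s^3 + 54*s^2 - 44*s + 13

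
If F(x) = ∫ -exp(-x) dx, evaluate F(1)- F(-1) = -E + exp(-1)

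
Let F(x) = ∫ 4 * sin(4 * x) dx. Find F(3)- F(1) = -cos(12) + cos(4)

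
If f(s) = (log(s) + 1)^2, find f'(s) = (2*log(s) + 2)/s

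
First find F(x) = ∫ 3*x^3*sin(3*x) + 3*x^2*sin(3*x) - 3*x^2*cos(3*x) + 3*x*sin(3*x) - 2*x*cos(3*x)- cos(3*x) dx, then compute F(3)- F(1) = 3*cos(3) - 39*cos(9)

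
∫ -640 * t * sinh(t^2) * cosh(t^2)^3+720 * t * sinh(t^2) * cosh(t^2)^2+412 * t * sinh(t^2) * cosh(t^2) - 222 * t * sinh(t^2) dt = (43*cosh(t^2) + 60*cosh(2*t^2) - 20*cosh(3*t^2) - 51)*cosh(t^2) + C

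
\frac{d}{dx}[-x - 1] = -1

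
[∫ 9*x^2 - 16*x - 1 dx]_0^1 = -6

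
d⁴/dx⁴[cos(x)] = cos(x)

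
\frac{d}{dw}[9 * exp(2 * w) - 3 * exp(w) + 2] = 18*exp(2*w) - 3*exp(w)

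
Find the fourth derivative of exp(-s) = exp(-s)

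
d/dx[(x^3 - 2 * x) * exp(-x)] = (-x^3 + 3*x^2 + 2*x - 2)*exp(-x)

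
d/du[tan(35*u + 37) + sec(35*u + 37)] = 35*tan(35*u + 37)^2 + 35*tan(35*u + 37)*sec(35*u + 37) + 35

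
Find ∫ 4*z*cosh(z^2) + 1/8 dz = z/8 + 2*sinh(z^2) + C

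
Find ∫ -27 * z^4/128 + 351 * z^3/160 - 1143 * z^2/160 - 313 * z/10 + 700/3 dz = -27*z^5/640 + 351*z^4/640 - 381*z^3/160 - 313*z^2/20 + 700*z/3 + C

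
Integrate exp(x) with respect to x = exp(x) + C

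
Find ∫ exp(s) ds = exp(s) + C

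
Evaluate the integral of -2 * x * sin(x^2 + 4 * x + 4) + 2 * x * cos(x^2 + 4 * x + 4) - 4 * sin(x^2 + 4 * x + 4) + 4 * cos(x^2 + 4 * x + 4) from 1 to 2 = cos(16) - sin(9) + sin(16) - cos(9)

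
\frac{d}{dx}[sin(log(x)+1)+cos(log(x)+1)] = sqrt(2)*cos(log(x) + pi/4 + 1)/x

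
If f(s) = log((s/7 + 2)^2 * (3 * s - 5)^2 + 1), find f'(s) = (36*s^3 + 666*s^2 + 1898*s - 5180)/(9*s^4 + 222*s^3 + 949*s^2 - 5180*s + 4949)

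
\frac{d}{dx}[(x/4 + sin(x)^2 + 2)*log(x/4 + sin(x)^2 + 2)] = log(x/4 + sin(x)^2 + 2)/4 + log((x - 2*cos(2*x) + 10)/4)*sin(2*x) + sin(2*x) + 1/4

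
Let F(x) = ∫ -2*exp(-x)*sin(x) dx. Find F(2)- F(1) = -(cos(1) + sin(1))*exp(-1) + (cos(2) + sin(2))*exp(-2)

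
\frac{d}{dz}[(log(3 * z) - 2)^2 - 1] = (2*log(z) - 4 + 2*log(3))/z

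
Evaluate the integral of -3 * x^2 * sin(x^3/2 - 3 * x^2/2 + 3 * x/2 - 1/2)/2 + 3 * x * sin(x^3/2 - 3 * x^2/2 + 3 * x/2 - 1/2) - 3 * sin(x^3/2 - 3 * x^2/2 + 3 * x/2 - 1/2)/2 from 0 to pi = -cos(1/2) + cos((-1 + pi)^3/2)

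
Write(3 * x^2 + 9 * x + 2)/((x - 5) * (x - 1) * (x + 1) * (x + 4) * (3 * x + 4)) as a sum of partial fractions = 27/(76*(3*x + 4)) + 7/(540*(x + 4)) - 1/(9*(x + 1)) - 1/(20*(x - 1)) + 61/(2052*(x - 5))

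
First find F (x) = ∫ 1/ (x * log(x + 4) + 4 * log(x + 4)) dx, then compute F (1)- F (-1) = -log(log(3)) + log(log(5))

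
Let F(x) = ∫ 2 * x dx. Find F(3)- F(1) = 8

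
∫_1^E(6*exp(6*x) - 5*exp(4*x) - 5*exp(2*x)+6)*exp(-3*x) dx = -2*(E - exp(-1))^3 - E - exp(-E) + exp(-1) + exp(E) + 2*(-exp(-E) + exp(E))^3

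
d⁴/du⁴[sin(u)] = sin(u)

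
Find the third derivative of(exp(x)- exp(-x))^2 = (8*exp(4*x) - 8)*exp(-2*x)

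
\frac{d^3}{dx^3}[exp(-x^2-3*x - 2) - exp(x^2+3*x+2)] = (-8*x^3*exp(2*x^2 + 6*x + 4) - 8*x^3 - 36*x^2*exp(2*x^2 + 6*x + 4) - 36*x^2 - 66*x*exp(2*x^2 + 6*x + 4) - 42*x - 45*exp(2*x^2 + 6*x + 4) - 9)*exp(-x^2 - 3*x - 2)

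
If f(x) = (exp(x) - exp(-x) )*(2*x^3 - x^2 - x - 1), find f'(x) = (2*x^3*exp(2*x) + 2*x^3 + 5*x^2*exp(2*x) - 7*x^2 - 3*x*exp(2*x) + x - 2*exp(2*x))*exp(-x)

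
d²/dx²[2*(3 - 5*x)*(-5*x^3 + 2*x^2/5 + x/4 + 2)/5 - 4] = 120*x^2 - 204*x/5 - 1/25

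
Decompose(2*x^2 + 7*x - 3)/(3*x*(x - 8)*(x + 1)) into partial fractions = -8/(27*(x + 1)) + 181/(216*(x - 8)) + 1/(8*x)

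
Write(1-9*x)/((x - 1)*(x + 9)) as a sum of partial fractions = -41/(5*(x + 9)) - 4/(5*(x - 1))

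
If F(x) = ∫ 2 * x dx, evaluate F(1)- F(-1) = 0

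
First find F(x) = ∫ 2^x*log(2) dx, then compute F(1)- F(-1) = 3/2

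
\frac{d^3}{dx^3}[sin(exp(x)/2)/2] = (-exp(2*x)*cos(exp(x)/2) - 6*exp(x)*sin(exp(x)/2) + 4*cos(exp(x)/2))*exp(x)/16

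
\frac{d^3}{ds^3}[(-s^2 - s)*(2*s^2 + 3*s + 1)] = -48*s - 30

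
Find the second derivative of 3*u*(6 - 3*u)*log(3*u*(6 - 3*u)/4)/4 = (-9*u^2*log(-u^2 + 2*u) - 27*u^2 - 18*u^2*log(3) + 18*u^2*log(2) + 18*u*log(-u^2 + 2*u) - 36*u*log(2) + 36*u*log(3) + 54*u - 18)/(2*u^2 - 4*u)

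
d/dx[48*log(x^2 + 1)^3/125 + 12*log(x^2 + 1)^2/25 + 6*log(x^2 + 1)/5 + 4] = (288*x*log(x^2 + 1)^2 + 240*x*log(x^2 + 1) + 300*x)/(125*x^2 + 125)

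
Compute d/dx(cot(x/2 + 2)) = -1/(2*sin(x/2 + 2)^2)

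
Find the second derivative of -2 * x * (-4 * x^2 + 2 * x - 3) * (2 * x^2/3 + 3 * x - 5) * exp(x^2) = 64*x^7*exp(x^2)/3 + 256*x^6*exp(x^2)/3 - 224*x^5*exp(x^2)/3 + 536*x^4*exp(x^2) - 2056*x^3*exp(x^2)/3 + 636*x^2*exp(x^2) - 468*x*exp(x^2) + 76*exp(x^2)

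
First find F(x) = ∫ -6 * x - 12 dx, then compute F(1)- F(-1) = -24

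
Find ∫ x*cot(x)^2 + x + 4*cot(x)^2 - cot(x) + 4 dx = (-x - 4)*cot(x) + C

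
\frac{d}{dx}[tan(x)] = cos(x)^(-2)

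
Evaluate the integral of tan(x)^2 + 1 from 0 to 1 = tan(1)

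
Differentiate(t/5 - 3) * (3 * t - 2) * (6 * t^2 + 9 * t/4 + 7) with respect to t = 72*t^3/5 - 3303*t^2/20 + 381*t/10 - 523/10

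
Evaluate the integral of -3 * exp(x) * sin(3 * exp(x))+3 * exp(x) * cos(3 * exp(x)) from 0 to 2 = sqrt(2)*(sin(pi/4 + 3*exp(2)) - sin(pi/4 + 3))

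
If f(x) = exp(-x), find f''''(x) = exp(-x)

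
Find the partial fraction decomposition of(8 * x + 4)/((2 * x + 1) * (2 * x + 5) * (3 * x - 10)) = 12/(35*(3*x - 10)) - 8/(35*(2*x + 5))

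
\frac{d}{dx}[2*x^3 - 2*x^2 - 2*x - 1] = 6*x^2 - 4*x - 2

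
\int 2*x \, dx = x^2 + C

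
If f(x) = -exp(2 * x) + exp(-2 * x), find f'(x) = (-2*exp(4*x) - 2)*exp(-2*x)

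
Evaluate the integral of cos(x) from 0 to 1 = sin(1)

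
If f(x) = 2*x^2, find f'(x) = 4*x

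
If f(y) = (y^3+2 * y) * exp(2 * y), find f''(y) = 4*y^3*exp(2*y) + 12*y^2*exp(2*y) + 14*y*exp(2*y) + 8*exp(2*y)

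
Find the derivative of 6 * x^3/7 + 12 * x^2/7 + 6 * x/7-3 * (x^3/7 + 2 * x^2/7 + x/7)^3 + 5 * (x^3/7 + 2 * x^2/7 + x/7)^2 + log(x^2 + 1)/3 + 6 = (-81*x^10 - 432*x^9 - 1026*x^8 - 882*x^7 + 480*x^6 + 1854*x^5 + 5304*x^4 + 6042*x^3 + 4761*x^2 + 4424*x + 882)/(1029*x^2 + 1029)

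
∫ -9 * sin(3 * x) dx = 3*cos(3*x) + C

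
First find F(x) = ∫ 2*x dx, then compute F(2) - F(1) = 3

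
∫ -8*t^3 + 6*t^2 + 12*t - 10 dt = -2*t^4 + 2*t^3 + 6*t^2 - 10*t + C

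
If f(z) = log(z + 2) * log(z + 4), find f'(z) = (z*log(z + 2) + z*log(z + 4) + 2*log(z + 2) + 4*log(z + 4))/(z^2 + 6*z + 8)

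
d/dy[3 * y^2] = 6*y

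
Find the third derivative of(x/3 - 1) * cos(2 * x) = 8*x*sin(2*x)/3 - 8*sin(2*x) - 4*cos(2*x)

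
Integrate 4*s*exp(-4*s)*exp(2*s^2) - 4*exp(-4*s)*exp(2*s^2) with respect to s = exp(2*(s - 1)^2 - 2) + C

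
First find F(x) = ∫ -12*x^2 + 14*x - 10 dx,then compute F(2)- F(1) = -17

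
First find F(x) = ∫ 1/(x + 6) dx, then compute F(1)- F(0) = -log(3) + log(7/2)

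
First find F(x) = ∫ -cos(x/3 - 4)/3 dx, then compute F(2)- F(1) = sin(10/3) - sin(11/3)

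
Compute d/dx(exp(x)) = exp(x)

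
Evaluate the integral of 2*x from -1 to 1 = 0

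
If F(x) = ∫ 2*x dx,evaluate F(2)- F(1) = 3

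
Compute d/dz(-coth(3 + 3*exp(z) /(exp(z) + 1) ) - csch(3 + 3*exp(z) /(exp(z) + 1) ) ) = 6*(cosh(3 + 3*exp(z)/(exp(z) + 1)) + 1)*exp(z)/((exp(z) + 1)^2*(cosh(6 + 6*exp(z)/(exp(z) + 1)) - 1))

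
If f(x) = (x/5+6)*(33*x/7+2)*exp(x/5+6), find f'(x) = 33*x^2*exp(x/5 + 6)/175 + 1334*x*exp(x/5 + 6)/175 + 1088*exp(x/5 + 6)/35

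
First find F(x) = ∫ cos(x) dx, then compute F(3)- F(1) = -sin(1) + sin(3)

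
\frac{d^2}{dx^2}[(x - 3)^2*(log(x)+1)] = (2*x^2*log(x) + 5*x^2 - 6*x - 9)/x^2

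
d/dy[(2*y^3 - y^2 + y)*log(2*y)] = 6*y^2*log(y) + 2*y^2 + 6*y^2*log(2) - 2*y*log(y) - 2*y*log(2) - y + log(y) + log(2) + 1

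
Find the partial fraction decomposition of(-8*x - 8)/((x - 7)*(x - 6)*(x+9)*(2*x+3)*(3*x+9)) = 64/(34425*(2*x + 3)) + 2/(2025*(x + 9)) - 4/(1215*(x + 3)) + 56/(6075*(x - 6)) - 2/(255*(x - 7))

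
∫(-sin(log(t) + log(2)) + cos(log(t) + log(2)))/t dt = sqrt(2)*sin(log(t) + log(2) + pi/4) + C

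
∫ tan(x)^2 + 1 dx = tan(x) + C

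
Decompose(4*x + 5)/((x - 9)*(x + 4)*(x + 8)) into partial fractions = -27/(68*(x + 8)) + 11/(52*(x + 4)) + 41/(221*(x - 9))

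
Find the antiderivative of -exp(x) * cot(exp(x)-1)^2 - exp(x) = cot(exp(x) - 1) + C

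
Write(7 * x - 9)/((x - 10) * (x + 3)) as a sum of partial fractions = 30/(13*(x + 3)) + 61/(13*(x - 10))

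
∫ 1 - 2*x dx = -x^2 + x + C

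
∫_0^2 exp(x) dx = -1 + exp(2)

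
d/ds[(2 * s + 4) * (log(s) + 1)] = (2*s*log(s) + 4*s + 4)/s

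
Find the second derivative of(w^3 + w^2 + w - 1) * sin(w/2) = -w^3*sin(w/2)/4 - w^2*sin(w/2)/4 + 3*w^2*cos(w/2) + 23*w*sin(w/2)/4 + 2*w*cos(w/2) + 9*sin(w/2)/4 + cos(w/2)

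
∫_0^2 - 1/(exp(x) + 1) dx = -log(2) + log(exp(-2) + 1)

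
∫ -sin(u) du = cos(u) + C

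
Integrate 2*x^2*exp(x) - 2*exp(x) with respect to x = 2*(x - 1)^2*exp(x) + C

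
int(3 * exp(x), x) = 3*exp(x) + C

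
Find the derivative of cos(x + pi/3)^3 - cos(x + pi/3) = -3*sin(x + pi/3)*cos(x + pi/3)^2 + sin(x + pi/3)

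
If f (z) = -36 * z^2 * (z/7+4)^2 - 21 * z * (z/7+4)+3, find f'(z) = -144*z^3/49 - 864*z^2/7 - 1158*z - 84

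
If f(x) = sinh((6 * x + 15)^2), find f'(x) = 36*(2*x + 5)*cosh(36*x^2 + 180*x + 225)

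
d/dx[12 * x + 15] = 12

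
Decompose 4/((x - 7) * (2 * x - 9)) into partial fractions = -8/(5*(2*x - 9)) + 4/(5*(x - 7))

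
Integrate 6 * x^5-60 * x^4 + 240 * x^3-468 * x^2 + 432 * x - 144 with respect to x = x^6 - 12*x^5 + 60*x^4 - 156*x^3 + 216*x^2 - 144*x + C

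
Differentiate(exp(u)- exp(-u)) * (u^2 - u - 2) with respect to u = (u^2*exp(2*u) + u^2 + u*exp(2*u) - 3*u - 3*exp(2*u) - 1)*exp(-u)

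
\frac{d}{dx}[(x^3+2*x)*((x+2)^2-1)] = 5*x^4 + 16*x^3 + 15*x^2 + 16*x + 6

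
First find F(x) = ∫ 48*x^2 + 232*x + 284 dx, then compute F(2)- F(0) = 1160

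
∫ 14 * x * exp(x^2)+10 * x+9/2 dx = 5*x^2 + 9*x/2 + 7*exp(x^2) + C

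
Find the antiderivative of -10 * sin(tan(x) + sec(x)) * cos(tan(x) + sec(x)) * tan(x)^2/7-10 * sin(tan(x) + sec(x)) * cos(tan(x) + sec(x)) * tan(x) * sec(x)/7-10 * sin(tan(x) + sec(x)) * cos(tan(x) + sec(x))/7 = 5*cos(tan(x) + sec(x))^2/7 + C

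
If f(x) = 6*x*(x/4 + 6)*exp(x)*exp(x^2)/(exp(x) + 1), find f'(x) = (6*x^3*exp(x^2 + x) + 6*x^3*exp(x^2 + 2*x) + 147*x^2*exp(x^2 + x) + 144*x^2*exp(x^2 + 2*x) + 78*x*exp(x^2 + x) + 6*x*exp(x^2 + 2*x) + 72*exp(x^2 + x) + 72*exp(x^2 + 2*x))/(2*exp(2*x) + 4*exp(x) + 2)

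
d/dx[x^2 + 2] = 2*x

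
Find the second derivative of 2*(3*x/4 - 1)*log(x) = (3*x + 4)/(2*x^2)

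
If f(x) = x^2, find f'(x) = 2*x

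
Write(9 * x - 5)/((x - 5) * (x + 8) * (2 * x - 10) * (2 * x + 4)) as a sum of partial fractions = 77/(4056*(x + 8)) - 23/(1176*(x + 2)) + 19/(33124*(x - 5)) + 10/(91*(x - 5)^2)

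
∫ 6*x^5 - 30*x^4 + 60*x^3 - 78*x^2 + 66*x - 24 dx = x^6 - 6*x^5 + 15*x^4 - 26*x^3 + 33*x^2 - 24*x + C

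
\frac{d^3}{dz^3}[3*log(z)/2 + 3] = 3/z^3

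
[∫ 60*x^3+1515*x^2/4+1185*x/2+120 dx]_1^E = -765/2 + 5*(-5 + 7*E + 4*exp(2))*(3*exp(2)/4 + 7 + 5*E)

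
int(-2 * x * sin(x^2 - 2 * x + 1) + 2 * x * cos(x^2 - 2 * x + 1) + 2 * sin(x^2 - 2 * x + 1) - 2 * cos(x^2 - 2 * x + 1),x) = sin((x - 1)^2) + cos((x - 1)^2) + C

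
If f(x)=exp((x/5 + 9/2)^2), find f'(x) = 2*x*exp(x^2/25 + 9*x/5 + 81/4)/25 + 9*exp(x^2/25 + 9*x/5 + 81/4)/5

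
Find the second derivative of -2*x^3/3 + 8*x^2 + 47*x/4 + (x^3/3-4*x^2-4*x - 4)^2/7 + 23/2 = 10*x^4/21 - 160*x^3/21 + 160*x^2/7 + 148*x/7 + 208/7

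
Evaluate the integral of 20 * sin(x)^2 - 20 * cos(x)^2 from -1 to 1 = -20*sin(2)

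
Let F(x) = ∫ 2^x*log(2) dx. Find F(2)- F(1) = 2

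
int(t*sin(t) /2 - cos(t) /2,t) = -t*cos(t)/2 + C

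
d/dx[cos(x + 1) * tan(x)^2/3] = -sin(x + 1)*tan(x)^2/3 + 2*cos(x + 1)*tan(x)^3/3 + 2*cos(x + 1)*tan(x)/3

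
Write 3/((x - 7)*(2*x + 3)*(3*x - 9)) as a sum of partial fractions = 4/(153*(2*x + 3)) - 1/(36*(x - 3)) + 1/(68*(x - 7))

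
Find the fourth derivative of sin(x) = sin(x)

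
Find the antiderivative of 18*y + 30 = 9*y^2 + 30*y + C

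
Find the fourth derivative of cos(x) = cos(x)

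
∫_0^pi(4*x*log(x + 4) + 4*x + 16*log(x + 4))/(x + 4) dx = 4*pi*log(pi + 4)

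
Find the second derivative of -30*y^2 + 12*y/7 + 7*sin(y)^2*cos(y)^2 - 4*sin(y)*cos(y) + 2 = 28*(1 - cos(2*y))^2 + 8*sin(2*y) + 56*cos(2*y) - 102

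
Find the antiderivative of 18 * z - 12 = 9*z^2 - 12*z + C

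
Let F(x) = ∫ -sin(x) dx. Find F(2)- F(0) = -1 + cos(2)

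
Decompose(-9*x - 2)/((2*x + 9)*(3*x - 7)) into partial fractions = -69/(41*(3*x - 7)) - 77/(41*(2*x + 9))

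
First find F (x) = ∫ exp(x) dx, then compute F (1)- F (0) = -1 + E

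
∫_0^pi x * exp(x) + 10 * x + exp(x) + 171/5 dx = -49/5 + 101*pi/5 + pi*exp(pi) + (7 + 5*pi)^2/5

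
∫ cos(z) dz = sin(z) + C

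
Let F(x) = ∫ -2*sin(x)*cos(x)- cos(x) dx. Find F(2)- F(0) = -sin(2) - sin(2)^2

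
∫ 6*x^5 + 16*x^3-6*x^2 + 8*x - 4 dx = x^6 + 4*x^4 - 2*x^3 + 4*x^2 - 4*x + C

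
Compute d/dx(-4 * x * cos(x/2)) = 2*x*sin(x/2) - 4*cos(x/2)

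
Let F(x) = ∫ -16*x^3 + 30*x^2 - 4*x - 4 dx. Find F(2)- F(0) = 0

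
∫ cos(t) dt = sin(t) + C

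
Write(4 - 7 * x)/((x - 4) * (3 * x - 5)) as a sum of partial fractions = 23/(7*(3*x - 5)) - 24/(7*(x - 4))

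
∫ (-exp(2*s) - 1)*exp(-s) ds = -2*sinh(s) + C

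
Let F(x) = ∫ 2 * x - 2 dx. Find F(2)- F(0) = 0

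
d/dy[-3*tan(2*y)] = -6/cos(2*y)^2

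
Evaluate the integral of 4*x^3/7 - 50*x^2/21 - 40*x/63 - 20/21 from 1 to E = 2*(-4 + 2*E/3)*(-3 + E/3 + exp(2)/3 + 3*exp(3)/4)/7 - 95/63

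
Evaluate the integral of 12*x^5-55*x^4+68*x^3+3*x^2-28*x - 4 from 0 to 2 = -8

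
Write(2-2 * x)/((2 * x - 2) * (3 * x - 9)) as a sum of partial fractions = -1/(3*(x - 3))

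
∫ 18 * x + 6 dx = 9*x^2 + 6*x + C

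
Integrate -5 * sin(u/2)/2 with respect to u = 5*cos(u/2) + C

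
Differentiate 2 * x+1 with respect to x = 2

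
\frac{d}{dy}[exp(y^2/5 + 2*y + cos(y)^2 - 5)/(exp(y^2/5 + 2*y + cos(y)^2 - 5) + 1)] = (2*y - 5*sin(2*y) + 10)*exp(4)*exp(2*y)*exp(y^2/5)*exp(1/2 - cos(2*y)/2)/(5*(exp(2*y)*exp(y^2/5) + exp(4)*exp(1/2 - cos(2*y)/2))^2)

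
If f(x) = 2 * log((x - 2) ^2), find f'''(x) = 8/(x^3 - 6*x^2 + 12*x - 8)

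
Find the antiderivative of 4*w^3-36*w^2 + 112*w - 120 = w^4 - 12*w^3 + 56*w^2 - 120*w + C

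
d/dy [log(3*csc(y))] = -cot(y)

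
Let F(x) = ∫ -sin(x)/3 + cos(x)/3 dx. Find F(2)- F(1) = sqrt(2)*(-sin(pi/4 + 1) + sin(pi/4 + 2))/3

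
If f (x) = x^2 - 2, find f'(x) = 2*x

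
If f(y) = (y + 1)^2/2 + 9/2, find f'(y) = y + 1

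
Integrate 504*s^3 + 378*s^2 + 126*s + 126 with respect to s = 126*s^4 + 126*s^3 + 63*s^2 + 126*s + C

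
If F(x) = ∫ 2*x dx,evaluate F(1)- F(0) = 1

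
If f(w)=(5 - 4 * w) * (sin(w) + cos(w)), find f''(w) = 4*w*sin(w) + 4*w*cos(w) + 3*sin(w) - 13*cos(w)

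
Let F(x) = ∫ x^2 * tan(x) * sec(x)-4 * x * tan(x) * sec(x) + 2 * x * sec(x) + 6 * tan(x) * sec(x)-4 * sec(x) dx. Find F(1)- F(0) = -6 + 3*sec(1)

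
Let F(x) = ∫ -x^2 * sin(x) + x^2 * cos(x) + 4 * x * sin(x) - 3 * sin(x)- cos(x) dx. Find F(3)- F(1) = 4*cos(3) + 4*sin(3)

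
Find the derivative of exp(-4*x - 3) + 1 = -4*exp(-4*x - 3)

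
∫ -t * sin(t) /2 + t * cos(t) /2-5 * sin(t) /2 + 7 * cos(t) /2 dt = sqrt(2)*(t + 6)*sin(t + pi/4)/2 + C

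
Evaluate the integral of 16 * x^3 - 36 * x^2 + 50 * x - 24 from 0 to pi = -16 + (-3*pi + 4 + 2*pi^2)^2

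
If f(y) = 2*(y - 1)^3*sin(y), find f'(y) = 2*(y - 1)^2*(y*cos(y) + 3*sin(y) - cos(y))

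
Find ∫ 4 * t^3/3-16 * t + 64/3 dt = t^4/3 - 8*t^2 + 64*t/3 + C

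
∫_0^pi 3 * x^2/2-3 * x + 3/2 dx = 1/2 + (-1 + pi)^3/2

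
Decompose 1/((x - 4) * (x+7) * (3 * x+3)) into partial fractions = 1/(198*(x + 7)) - 1/(90*(x + 1)) + 1/(165*(x - 4))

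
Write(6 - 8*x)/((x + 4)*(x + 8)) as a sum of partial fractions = -35/(2*(x + 8)) + 19/(2*(x + 4))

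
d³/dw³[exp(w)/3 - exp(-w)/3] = (exp(2*w) + 1)*exp(-w)/3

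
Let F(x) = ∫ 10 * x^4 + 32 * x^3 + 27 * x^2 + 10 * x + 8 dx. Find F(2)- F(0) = 300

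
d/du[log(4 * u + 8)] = 1/(u + 2)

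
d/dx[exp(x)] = exp(x)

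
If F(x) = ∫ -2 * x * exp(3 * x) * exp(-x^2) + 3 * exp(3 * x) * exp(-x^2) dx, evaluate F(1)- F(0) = -1 + exp(2)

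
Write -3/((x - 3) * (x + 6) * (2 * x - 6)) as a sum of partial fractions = -1/(54*(x + 6)) + 1/(54*(x - 3)) - 1/(6*(x - 3)^2)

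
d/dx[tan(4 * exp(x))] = 4*exp(x)/cos(4*exp(x))^2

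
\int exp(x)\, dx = exp(x) + C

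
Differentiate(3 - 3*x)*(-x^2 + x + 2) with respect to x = 9*x^2 - 12*x - 3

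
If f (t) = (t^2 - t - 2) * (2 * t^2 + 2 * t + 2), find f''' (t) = 48*t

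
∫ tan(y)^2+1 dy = tan(y) + C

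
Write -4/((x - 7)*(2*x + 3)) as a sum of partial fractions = 8/(17*(2*x + 3)) - 4/(17*(x - 7))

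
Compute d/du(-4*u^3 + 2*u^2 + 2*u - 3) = -12*u^2 + 4*u + 2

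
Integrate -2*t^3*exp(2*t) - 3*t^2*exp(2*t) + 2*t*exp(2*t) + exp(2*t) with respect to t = t*(1 - t^2)*exp(2*t) + C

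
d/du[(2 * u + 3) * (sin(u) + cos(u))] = -2*u*sin(u) + 2*u*cos(u) - sin(u) + 5*cos(u)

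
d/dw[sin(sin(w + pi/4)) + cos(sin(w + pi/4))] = -sin(sin(w + pi/4))*cos(w + pi/4) + cos(w + pi/4)*cos(sin(w + pi/4))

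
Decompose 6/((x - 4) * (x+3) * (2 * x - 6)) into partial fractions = 1/(14*(x + 3)) - 1/(2*(x - 3)) + 3/(7*(x - 4))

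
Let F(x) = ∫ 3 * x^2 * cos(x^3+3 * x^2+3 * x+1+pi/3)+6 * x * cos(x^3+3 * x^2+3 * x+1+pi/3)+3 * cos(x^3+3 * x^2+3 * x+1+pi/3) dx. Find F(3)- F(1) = -sin(pi/3 + 8) + sin(pi/3 + 64)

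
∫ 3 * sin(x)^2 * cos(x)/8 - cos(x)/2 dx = (sin(x)^2 - 4)*sin(x)/8 + C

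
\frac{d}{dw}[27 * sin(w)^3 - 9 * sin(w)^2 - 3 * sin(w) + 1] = 3*(27*sin(w)^2 - 6*sin(w) - 1)*cos(w)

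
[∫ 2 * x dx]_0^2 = 4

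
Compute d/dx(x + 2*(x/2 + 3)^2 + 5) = x + 7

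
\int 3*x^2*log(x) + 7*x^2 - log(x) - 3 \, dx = x*(x^2 - 1)*(log(x) + 2) + C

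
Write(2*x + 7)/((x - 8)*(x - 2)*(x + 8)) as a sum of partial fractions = -9/(160*(x + 8)) - 11/(60*(x - 2)) + 23/(96*(x - 8))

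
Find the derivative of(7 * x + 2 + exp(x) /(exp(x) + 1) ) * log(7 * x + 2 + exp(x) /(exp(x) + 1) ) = (7*exp(2*x)*log(7*x + 2 + exp(x)/(exp(x) + 1)) + 7*exp(2*x) + 15*exp(x)*log(7*x + 2 + exp(x)/(exp(x) + 1)) + 15*exp(x) + 7*log(7*x + 2 + exp(x)/(exp(x) + 1)) + 7)/(exp(2*x) + 2*exp(x) + 1)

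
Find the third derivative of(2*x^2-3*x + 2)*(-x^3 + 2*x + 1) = -120*x^2 + 72*x + 12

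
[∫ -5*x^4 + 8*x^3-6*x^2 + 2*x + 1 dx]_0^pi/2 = (-1 + pi/2)^2*(-pi^3/8 - pi/2 - 1) + 1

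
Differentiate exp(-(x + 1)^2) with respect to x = (-2*x - 2)*exp(-x^2 - 2*x - 1)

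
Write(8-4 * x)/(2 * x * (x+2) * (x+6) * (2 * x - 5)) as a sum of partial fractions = -8/(765*(2*x - 5)) - 2/(51*(x + 6)) + 1/(9*(x + 2)) - 1/(15*x)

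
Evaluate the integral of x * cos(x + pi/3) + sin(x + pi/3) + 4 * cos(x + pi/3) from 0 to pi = -sqrt(3)*(pi + 4)/2 - 2*sqrt(3)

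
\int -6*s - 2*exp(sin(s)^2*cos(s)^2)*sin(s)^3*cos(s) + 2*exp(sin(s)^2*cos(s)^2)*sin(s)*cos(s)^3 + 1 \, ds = -3*s^2 + s + exp((1 - cos(4*s))/8) + C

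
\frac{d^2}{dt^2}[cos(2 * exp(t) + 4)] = -4*exp(2*t)*cos(2*exp(t) + 4) - 2*exp(t)*sin(2*exp(t) + 4)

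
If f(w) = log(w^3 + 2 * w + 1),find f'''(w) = (6*w^6 - 12*w^4 - 42*w^3 + 24*w^2 - 12*w + 22)/(w^9 + 6*w^7 + 3*w^6 + 12*w^5 + 12*w^4 + 11*w^3 + 12*w^2 + 6*w + 1)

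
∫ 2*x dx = x^2 + C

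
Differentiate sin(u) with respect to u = cos(u)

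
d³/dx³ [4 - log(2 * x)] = -2/x^3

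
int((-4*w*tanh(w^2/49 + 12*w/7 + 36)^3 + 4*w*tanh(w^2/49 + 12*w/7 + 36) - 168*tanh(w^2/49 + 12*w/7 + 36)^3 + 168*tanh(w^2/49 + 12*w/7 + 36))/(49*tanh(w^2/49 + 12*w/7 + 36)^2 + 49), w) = log(tanh((w + 42)^2/49)^2 + 1) + C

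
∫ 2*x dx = x^2 + C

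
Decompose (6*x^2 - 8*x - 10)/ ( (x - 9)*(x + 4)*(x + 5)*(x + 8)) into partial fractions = -73/(34*(x + 8)) + 30/(7*(x + 5)) - 59/(26*(x + 4)) + 202/(1547*(x - 9))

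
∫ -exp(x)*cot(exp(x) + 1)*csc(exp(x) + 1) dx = csc(exp(x) + 1) + C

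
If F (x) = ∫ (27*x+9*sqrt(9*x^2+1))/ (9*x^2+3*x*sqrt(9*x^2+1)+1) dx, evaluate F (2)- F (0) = 3*log(6 + sqrt(37))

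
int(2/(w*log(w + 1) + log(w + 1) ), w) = 2*log(log(w + 1)) + C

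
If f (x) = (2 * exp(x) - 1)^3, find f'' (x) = 72*exp(3*x) - 48*exp(2*x) + 6*exp(x)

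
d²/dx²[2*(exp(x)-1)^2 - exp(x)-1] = 8*exp(2*x) - 5*exp(x)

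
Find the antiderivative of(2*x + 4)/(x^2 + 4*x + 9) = log((x + 2)^2 + 5) + C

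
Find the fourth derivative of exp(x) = exp(x)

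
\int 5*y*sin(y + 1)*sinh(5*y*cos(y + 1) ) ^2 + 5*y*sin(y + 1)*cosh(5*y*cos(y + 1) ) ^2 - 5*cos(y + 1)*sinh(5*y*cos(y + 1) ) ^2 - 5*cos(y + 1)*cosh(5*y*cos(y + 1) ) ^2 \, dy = -sinh(10*y*cos(y + 1))/2 + C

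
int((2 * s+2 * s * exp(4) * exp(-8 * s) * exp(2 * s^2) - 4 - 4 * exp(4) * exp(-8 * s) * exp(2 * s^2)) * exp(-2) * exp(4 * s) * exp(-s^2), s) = 2*sinh(s^2 - 4*s + 2) + C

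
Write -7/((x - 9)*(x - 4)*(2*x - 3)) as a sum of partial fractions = -28/(75*(2*x - 3)) + 7/(25*(x - 4)) - 7/(75*(x - 9))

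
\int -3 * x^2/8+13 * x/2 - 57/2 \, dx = -x^3/8 + 13*x^2/4 - 57*x/2 + C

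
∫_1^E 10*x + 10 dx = -20 + 5*(1 + E)^2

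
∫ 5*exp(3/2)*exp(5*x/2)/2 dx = exp(5*x/2 + 3/2) + C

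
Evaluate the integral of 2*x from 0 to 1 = 1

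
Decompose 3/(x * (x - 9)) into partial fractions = 1/(3*(x - 9)) - 1/(3*x)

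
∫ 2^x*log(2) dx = 2^x + C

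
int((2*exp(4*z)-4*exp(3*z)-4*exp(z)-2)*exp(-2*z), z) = ((exp(z) - 2)*exp(z) - 1)^2*exp(-2*z) + C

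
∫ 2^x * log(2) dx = 2^x + C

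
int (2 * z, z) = z^2 + C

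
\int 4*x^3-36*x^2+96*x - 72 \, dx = x^4 - 12*x^3 + 48*x^2 - 72*x + C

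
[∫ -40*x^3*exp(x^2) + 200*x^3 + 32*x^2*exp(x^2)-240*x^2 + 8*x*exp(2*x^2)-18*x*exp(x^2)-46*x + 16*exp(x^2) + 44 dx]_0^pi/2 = -15*pi^2/4 - 21 + 6*pi + 3*exp(pi^2/4) + 2*(-5*pi^2/4 + 2 + 2*pi + exp(pi^2/4))^2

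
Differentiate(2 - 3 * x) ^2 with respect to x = 18*x - 12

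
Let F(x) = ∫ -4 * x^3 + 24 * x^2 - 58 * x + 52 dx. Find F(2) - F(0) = 36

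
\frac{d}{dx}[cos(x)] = -sin(x)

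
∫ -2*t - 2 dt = -t^2 - 2*t + C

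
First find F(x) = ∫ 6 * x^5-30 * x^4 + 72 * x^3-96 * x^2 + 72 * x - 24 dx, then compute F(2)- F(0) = 0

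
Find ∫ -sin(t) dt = cos(t) + C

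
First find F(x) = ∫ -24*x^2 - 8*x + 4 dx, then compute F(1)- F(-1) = -8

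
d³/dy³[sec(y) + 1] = (-1 + 6/cos(y)^2)*sin(y)/cos(y)^2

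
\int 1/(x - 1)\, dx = log(x - 1) + C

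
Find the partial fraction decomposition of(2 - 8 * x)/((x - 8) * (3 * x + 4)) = -19/(14*(3*x + 4)) - 31/(14*(x - 8))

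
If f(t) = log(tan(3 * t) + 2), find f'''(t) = 54*(tan(3*t)^6 + 6*tan(3*t)^5 + 13*tan(3*t)^4 + 4*tan(3*t)^3 + 17*tan(3*t)^2 - 2*tan(3*t) + 5)/(tan(3*t) + 2)^3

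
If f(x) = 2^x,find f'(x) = 2^x*log(2)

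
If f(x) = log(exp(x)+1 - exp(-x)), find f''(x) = (exp(3*x) - 4*exp(2*x) - exp(x))/(exp(4*x) + 2*exp(3*x) - exp(2*x) - 2*exp(x) + 1)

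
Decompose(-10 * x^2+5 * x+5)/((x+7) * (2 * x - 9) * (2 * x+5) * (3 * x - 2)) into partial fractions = -105/(10051*(3*x - 2)) - 20/(171*(2*x + 5)) - 50/(529*(2*x - 9)) + 520/(4761*(x + 7))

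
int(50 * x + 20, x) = 25*x^2 + 20*x + C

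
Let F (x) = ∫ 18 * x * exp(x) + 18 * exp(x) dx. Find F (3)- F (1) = -18*E + 54*exp(3)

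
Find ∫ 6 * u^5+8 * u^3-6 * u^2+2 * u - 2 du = u^6 + 2*u^4 - 2*u^3 + u^2 - 2*u + C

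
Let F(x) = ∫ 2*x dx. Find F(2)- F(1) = 3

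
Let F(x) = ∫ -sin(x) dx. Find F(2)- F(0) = -1 + cos(2)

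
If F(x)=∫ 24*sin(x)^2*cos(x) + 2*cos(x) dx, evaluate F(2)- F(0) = -2*sin(6) + 8*sin(2)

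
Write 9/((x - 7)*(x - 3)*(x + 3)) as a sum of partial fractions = 3/(20*(x + 3)) - 3/(8*(x - 3)) + 9/(40*(x - 7))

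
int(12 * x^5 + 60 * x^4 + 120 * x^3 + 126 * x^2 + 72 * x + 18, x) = 2*x^6 + 12*x^5 + 30*x^4 + 42*x^3 + 36*x^2 + 18*x + C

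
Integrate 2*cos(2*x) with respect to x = sin(2*x) + C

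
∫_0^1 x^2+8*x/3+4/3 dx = 3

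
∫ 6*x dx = 3*x^2 + C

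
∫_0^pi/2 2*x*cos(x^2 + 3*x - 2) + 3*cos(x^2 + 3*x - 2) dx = -cos(2 - pi^2/4) + sin(2)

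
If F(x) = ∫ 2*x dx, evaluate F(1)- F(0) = 1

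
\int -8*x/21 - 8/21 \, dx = -4*x^2/21 - 8*x/21 + C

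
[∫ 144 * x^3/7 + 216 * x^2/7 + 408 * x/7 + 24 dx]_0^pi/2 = pi^2*(-3*pi/2 - 3)^2/7 - 4*pi*(-3*pi/2 - 3)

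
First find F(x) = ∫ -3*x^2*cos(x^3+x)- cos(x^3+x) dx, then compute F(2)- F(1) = -sin(10) + sin(2)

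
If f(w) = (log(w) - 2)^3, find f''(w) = (-3*log(w)^2 + 18*log(w) - 24)/w^2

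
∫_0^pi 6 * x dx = 3*pi^2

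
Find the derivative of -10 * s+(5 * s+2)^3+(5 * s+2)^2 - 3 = 375*s^2 + 350*s + 70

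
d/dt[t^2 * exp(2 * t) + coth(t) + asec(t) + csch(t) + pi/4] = (2*t^4*sqrt(1 - 1/t^2)*exp(2*t) + 2*t^3*sqrt(1 - 1/t^2)*exp(2*t) - t^2*sqrt(1 - 1/t^2)*cosh(t)/sinh(t)^2 - t^2*sqrt(1 - 1/t^2)/sinh(t)^2 + 1)/(t^2*sqrt(1 - 1/t^2))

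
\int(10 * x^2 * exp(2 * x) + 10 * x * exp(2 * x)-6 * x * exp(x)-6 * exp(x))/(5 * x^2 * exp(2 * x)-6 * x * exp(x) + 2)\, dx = log((5*x*exp(x) - 3)^2 + 1) + C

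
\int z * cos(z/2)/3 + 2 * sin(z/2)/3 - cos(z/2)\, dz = (2*z/3 - 2)*sin(z/2) + C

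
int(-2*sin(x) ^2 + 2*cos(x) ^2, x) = 2*sin(x + pi/4)^2 + C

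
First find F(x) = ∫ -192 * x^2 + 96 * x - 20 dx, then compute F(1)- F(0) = -36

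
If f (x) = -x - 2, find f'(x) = -1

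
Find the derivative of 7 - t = -1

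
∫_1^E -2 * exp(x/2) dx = -4*exp(E/2) + 4*exp(1/2)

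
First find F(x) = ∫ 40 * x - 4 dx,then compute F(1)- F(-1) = -8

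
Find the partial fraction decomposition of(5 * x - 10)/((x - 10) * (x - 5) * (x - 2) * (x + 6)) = 5/(176*(x + 6)) - 1/(11*(x - 5)) + 1/(16*(x - 10))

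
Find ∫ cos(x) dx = sin(x) + C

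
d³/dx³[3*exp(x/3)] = exp(x/3)/9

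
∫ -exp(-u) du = exp(-u) + C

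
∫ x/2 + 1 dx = x^2/4 + x + C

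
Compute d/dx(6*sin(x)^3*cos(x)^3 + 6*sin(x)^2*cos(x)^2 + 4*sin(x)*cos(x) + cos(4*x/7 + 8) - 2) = 9*(1 - cos(2*x))^3/2 - 27*(1 - cos(2*x))^2/2 + 3*sin(4*x) - 4*sin(4*x/7 + 8)/7 - 5*cos(2*x) + 9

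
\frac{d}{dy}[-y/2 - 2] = -1/2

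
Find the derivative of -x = -1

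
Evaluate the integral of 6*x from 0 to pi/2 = 3*pi^2/4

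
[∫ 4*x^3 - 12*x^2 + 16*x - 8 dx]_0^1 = -3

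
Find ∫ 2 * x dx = x^2 + C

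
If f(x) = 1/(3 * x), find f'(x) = -1/(3*x^2)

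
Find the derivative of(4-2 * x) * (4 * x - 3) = 22 - 16*x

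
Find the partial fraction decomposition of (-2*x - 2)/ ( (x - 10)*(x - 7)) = 16/(3*(x - 7)) - 22/(3*(x - 10))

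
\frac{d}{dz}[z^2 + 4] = 2*z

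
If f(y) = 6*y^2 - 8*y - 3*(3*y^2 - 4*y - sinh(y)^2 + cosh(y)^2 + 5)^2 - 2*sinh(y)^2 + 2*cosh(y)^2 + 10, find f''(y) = -324*y^2 + 432*y - 300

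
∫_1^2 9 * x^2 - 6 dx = 15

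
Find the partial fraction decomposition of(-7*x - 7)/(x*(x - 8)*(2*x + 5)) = 2/(5*(2*x + 5)) - 3/(8*(x - 8)) + 7/(40*x)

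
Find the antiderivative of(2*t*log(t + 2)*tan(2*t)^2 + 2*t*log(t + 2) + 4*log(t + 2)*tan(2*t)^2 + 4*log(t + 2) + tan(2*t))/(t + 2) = log(t + 2)*tan(2*t) + C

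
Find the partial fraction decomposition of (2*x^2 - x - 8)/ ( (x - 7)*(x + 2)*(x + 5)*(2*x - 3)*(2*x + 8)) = 40/(11011*(2*x - 3)) + 47/(936*(x + 5)) - 7/(121*(x + 4)) + 1/(378*(x + 2)) + 83/(26136*(x - 7))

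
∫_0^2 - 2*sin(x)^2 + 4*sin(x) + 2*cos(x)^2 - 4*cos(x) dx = -1 + (-2 + cos(2) + sin(2))^2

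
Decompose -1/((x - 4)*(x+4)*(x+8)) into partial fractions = -1/(48*(x + 8)) + 1/(32*(x + 4)) - 1/(96*(x - 4))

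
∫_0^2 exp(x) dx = -1 + exp(2)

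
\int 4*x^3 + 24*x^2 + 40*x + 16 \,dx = x^4 + 8*x^3 + 20*x^2 + 16*x + C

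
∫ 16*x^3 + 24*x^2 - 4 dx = 4*x^4 + 8*x^3 - 4*x + C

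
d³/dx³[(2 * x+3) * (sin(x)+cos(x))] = 2*x*sin(x) - 2*x*cos(x) - 3*sin(x) - 9*cos(x)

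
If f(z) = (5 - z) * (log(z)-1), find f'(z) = (-z*log(z) + 5)/z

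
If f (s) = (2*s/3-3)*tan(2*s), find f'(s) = 4*s/(3*cos(2*s)^2) + 2*tan(2*s)/3 - 6/cos(2*s)^2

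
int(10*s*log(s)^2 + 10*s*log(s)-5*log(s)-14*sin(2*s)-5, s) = 5*s^2*log(s)^2 - 5*s*log(s) + 7*cos(2*s) + C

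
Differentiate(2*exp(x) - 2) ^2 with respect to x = 8*exp(2*x) - 8*exp(x)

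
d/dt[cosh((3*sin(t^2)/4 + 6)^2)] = 9*t*(sin(t^2)/4 + 2)*cos(t^2)*sinh(9*sin(t^2)^2/16 + 9*sin(t^2) + 36)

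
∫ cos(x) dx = sin(x) + C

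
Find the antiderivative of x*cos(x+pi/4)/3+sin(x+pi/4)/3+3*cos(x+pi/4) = (x/3 + 3)*sin(x + pi/4) + C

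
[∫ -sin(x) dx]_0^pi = -2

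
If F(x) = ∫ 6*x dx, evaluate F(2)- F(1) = 9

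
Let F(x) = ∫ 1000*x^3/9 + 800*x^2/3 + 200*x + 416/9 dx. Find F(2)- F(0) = 1648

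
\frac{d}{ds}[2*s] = 2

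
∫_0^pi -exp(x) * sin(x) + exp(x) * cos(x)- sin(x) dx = -exp(pi) - 3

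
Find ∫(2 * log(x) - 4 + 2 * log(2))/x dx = (log(2*x) - 2)^2 + C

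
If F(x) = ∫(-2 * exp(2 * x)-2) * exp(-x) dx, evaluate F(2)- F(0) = -2*exp(2) + 2*exp(-2)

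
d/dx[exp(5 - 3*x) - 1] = -3*exp(5 - 3*x)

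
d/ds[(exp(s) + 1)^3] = 3*exp(3*s) + 6*exp(2*s) + 3*exp(s)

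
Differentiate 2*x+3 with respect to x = 2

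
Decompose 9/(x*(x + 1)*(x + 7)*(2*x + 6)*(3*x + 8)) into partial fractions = 729/(1040*(3*x + 8)) + 3/(1456*(x + 7)) - 3/(16*(x + 3)) - 3/(40*(x + 1)) + 3/(112*x)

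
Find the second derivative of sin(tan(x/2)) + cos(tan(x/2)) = sqrt(2)*(-(-1 + cos(x/2)^(-2))^2*sin(tan(x/2) + pi/4) + 2*sin(x/2)*cos(tan(x/2) + pi/4)/cos(x/2)^3 + sin(tan(x/2) + pi/4) - 2*sin(tan(x/2) + pi/4)/cos(x/2)^2)/4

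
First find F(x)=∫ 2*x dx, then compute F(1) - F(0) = 1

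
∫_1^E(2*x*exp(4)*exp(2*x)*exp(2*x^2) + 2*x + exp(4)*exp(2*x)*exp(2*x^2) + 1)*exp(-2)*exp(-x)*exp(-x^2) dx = -exp(4) - exp(-exp(2) - E - 2) + exp(-4) + exp(2 + E + exp(2))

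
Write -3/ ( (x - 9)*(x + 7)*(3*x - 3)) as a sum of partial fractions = -1/(128*(x + 7)) + 1/(64*(x - 1)) - 1/(128*(x - 9))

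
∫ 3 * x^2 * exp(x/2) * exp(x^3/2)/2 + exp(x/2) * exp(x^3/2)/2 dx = exp(x*(x^2 + 1)/2) + C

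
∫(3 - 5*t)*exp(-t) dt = (5*t + 2)*exp(-t) + C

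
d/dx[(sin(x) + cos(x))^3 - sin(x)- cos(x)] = sqrt(2)*(3*sin(3*x + pi/4) + cos(x + pi/4))/2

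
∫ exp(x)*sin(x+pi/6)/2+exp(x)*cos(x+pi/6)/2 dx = exp(x)*sin(x + pi/6)/2 + C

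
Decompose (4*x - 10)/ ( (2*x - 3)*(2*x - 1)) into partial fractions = 4/(2*x - 1) - 2/(2*x - 3)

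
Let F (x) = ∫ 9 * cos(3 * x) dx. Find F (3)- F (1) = -3*sin(3) + 3*sin(9)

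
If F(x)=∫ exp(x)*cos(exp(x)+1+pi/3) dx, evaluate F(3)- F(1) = sin(1 + pi/3 + exp(3)) - sin(1 + pi/3 + E)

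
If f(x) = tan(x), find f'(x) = cos(x)^(-2)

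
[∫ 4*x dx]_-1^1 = 0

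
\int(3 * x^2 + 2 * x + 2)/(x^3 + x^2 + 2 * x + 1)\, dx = log(x^3 + x^2 + 2*x + 1) + C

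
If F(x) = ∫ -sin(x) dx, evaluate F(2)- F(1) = -cos(1) + cos(2)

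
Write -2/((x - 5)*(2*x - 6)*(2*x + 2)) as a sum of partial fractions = -1/(48*(x + 1)) + 1/(16*(x - 3)) - 1/(24*(x - 5))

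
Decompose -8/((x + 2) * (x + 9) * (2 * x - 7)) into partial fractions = -32/(275*(2*x - 7)) - 8/(175*(x + 9)) + 8/(77*(x + 2))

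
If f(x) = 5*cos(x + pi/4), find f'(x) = -5*sin(x + pi/4)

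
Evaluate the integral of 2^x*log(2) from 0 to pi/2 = -1 + 2^(pi/2)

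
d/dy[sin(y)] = cos(y)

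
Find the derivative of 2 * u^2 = 4*u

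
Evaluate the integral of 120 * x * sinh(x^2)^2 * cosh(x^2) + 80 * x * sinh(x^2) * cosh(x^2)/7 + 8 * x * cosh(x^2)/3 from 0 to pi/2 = 4*(1/3 + 5*sinh(pi^2/4)/7 + 5*sinh(pi^2/4)^2)*sinh(pi^2/4)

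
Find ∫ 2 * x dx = x^2 + C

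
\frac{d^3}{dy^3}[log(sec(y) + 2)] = 2*(-2 + 1/cos(y) + 12/cos(y)^2 + 6/cos(y)^3 + cos(y)^(-4))*sin(y)*cos(y)/(2*cos(y) + 1)^3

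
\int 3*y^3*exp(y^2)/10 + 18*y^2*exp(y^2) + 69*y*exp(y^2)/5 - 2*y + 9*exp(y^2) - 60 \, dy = (3*exp(y^2) - 20)*(y^2 + 60*y + 45)/20 + C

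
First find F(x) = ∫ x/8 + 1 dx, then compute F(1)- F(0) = 17/16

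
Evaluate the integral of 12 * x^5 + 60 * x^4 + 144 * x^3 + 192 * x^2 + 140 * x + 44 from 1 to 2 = 1740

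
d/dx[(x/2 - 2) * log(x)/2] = (x*log(x) + x - 4)/(4*x)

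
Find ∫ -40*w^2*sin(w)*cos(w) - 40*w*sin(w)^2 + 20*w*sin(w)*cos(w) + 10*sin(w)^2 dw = 10*w*(1 - 2*w)*sin(w)^2 + C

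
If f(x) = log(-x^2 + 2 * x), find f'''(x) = (4*x^3 - 12*x^2 + 24*x - 16)/(x^6 - 6*x^5 + 12*x^4 - 8*x^3)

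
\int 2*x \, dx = x^2 + C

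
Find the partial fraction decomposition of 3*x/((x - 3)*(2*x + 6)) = 3/(4*(x + 3)) + 3/(4*(x - 3))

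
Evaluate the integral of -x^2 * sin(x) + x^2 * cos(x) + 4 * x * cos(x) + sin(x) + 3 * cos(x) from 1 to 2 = 9*cos(2) - 4*sin(1) - 4*cos(1) + 9*sin(2)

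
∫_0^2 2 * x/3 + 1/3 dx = 2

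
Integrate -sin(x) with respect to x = cos(x) + C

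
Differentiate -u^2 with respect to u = -2*u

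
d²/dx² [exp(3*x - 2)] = 9*exp(3*x - 2)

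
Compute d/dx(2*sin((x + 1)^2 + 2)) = 4*(x + 1)*cos(x^2 + 2*x + 3)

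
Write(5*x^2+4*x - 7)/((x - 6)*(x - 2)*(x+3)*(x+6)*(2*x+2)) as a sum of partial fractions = 149/(2880*(x + 6)) - 13/(270*(x + 3)) - 1/(70*(x + 1)) - 7/(320*(x - 2)) + 197/(6048*(x - 6))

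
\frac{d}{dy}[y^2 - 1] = 2*y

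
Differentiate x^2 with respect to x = 2*x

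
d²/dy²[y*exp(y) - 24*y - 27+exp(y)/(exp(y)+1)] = (y*exp(4*y) + 3*y*exp(3*y) + 3*y*exp(2*y) + y*exp(y) + 2*exp(4*y) + 6*exp(3*y) + 5*exp(2*y) + 3*exp(y))/(exp(3*y) + 3*exp(2*y) + 3*exp(y) + 1)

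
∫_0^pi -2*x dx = -pi^2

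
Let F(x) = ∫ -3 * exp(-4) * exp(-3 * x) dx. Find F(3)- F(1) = -exp(-7) + exp(-13)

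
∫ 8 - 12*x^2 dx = -4*x^3 + 8*x + C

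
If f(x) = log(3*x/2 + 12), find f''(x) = -1/(x^2 + 16*x + 64)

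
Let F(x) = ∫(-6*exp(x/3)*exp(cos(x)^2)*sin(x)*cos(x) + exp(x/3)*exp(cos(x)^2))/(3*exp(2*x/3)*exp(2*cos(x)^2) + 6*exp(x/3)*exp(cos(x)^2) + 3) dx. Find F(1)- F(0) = -E/(1 + E) + exp(4/3)/(exp(sin(1)^2) + exp(4/3))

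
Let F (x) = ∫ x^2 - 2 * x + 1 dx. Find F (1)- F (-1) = 8/3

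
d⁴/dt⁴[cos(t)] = cos(t)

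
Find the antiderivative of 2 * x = x^2 + C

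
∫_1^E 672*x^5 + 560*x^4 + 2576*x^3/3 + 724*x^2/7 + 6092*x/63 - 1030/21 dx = -4315/9 - 20*exp(3)/7 - 10*exp(2)/7 - 50*E/21 + 7*(-4*exp(3) - 2*exp(2) - 10*E/3 + 1)^2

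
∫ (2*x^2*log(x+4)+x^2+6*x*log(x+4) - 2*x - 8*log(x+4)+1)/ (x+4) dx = (x - 1)^2*log(x + 4) + C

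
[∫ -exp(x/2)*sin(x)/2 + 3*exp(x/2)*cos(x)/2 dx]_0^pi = -exp(pi/2) - 1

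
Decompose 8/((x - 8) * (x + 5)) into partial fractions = -8/(13*(x + 5)) + 8/(13*(x - 8))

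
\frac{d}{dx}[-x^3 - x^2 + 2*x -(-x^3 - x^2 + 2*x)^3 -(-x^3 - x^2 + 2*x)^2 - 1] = 9*x^8 + 24*x^7 - 21*x^6 - 72*x^5 + 20*x^4 + 60*x^3 - 15*x^2 - 10*x + 2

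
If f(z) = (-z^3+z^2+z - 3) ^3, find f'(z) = -9*z^8 + 24*z^7 - 84*z^5 + 90*z^4 + 48*z^3 - 132*z^2 + 36*z + 27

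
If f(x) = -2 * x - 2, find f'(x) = -2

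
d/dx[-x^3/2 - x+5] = -3*x^2/2 - 1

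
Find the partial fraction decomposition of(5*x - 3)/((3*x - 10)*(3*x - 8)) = -31/(6*(3*x - 8)) + 41/(6*(3*x - 10))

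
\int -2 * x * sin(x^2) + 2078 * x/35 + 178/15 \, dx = 1039*x^2/35 + 178*x/15 + cos(x^2) + C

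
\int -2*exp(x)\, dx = -2*exp(x) + C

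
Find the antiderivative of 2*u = u^2 + C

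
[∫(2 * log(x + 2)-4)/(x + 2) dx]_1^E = -(-2 + log(3))^2 + (-2 + log(2 + E))^2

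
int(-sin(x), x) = cos(x) + C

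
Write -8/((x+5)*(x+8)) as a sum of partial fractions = 8/(3*(x + 8)) - 8/(3*(x + 5))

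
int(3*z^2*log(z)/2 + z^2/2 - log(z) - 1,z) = z*(z^2 - 2)*log(z)/2 + C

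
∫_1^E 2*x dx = -1 + exp(2)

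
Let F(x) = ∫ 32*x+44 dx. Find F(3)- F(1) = 216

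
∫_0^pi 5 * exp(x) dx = -5 + 5*exp(pi)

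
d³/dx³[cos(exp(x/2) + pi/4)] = exp(3*x/2)*sin(exp(x/2) + pi/4)/8 - exp(x/2)*sin(exp(x/2) + pi/4)/8 - 3*exp(x)*cos(exp(x/2) + pi/4)/8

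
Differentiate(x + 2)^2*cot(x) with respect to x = -x^2/sin(x)^2 + 2*x/tan(x) - 4*x/sin(x)^2 + 4/tan(x) - 4/sin(x)^2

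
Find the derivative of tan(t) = cos(t)^(-2)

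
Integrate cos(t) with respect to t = sin(t) + C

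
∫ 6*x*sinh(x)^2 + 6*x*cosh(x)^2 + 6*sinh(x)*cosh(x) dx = 3*x*sinh(2*x) + C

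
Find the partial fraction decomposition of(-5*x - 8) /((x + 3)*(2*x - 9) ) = -61/(15*(2*x - 9)) - 7/(15*(x + 3))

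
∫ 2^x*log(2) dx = 2^x + C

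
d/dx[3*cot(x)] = -3/sin(x)^2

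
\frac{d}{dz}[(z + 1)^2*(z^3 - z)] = 5*z^4 + 8*z^3 - 4*z - 1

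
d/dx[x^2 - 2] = 2*x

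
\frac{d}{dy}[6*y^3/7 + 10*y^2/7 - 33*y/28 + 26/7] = 18*y^2/7 + 20*y/7 - 33/28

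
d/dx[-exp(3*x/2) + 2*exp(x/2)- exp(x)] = -3*exp(3*x/2)/2 + exp(x/2) - exp(x)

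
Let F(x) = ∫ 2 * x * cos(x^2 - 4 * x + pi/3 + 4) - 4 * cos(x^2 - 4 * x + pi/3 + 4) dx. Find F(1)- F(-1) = -sin(pi/3 + 9) + sin(1 + pi/3)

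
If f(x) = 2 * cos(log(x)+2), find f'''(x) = (-2*sin(log(x) + 2) + 6*cos(log(x) + 2))/x^3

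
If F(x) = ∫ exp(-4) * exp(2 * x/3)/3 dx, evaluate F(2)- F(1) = -exp(-10/3)/2 + exp(-8/3)/2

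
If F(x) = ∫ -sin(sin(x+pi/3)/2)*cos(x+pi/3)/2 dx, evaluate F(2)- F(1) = -cos(sin(1 + pi/3)/2) + cos(sin(pi/3 + 2)/2)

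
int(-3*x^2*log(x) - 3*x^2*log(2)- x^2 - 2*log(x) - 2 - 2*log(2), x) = -x*(x^2 + 2)*log(2*x) + C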